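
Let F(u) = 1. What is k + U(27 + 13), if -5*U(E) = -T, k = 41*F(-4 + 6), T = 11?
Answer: 216/5 ≈ 43.200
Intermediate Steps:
k = 41 (k = 41*1 = 41)
U(E) = 11/5 (U(E) = -(-1)*11/5 = -⅕*(-11) = 11/5)
k + U(27 + 13) = 41 + 11/5 = 216/5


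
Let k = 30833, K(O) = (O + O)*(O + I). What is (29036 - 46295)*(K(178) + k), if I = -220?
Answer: -274090179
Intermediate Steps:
K(O) = 2*O*(-220 + O) (K(O) = (O + O)*(O - 220) = (2*O)*(-220 + O) = 2*O*(-220 + O))
(29036 - 46295)*(K(178) + k) = (29036 - 46295)*(2*178*(-220 + 178) + 30833) = -17259*(2*178*(-42) + 30833) = -17259*(-14952 + 30833) = -17259*15881 = -274090179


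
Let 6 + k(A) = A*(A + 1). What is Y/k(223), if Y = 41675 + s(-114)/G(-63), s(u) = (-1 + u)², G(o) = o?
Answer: 1306150/1573299 ≈ 0.83020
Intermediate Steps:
k(A) = -6 + A*(1 + A) (k(A) = -6 + A*(A + 1) = -6 + A*(1 + A))
Y = 2612300/63 (Y = 41675 + (-1 - 114)²/(-63) = 41675 + (-115)²*(-1/63) = 41675 + 13225*(-1/63) = 41675 - 13225/63 = 2612300/63 ≈ 41465.)
Y/k(223) = 2612300/(63*(-6 + 223 + 223²)) = 2612300/(63*(-6 + 223 + 49729)) = (2612300/63)/49946 = (2612300/63)*(1/49946) = 1306150/1573299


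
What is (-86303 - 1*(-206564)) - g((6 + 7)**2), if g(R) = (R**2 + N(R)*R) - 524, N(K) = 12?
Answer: 90196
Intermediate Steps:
g(R) = -524 + R**2 + 12*R (g(R) = (R**2 + 12*R) - 524 = -524 + R**2 + 12*R)
(-86303 - 1*(-206564)) - g((6 + 7)**2) = (-86303 - 1*(-206564)) - (-524 + ((6 + 7)**2)**2 + 12*(6 + 7)**2) = (-86303 + 206564) - (-524 + (13**2)**2 + 12*13**2) = 120261 - (-524 + 169**2 + 12*169) = 120261 - (-524 + 28561 + 2028) = 120261 - 1*30065 = 120261 - 30065 = 90196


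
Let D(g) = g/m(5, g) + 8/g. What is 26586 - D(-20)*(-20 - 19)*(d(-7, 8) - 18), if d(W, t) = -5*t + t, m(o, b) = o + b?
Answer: 24766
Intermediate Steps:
m(o, b) = b + o
d(W, t) = -4*t
D(g) = 8/g + g/(5 + g) (D(g) = g/(g + 5) + 8/g = g/(5 + g) + 8/g = 8/g + g/(5 + g))
26586 - D(-20)*(-20 - 19)*(d(-7, 8) - 18) = 26586 - (8/(-20) - 20/(5 - 20))*(-20 - 19)*(-4*8 - 18) = 26586 - (8*(-1/20) - 20/(-15))*(-39*(-32 - 18)) = 26586 - (-⅖ - 20*(-1/15))*(-39*(-50)) = 26586 - (-⅖ + 4/3)*1950 = 26586 - 14*1950/15 = 26586 - 1*1820 = 26586 - 1820 = 24766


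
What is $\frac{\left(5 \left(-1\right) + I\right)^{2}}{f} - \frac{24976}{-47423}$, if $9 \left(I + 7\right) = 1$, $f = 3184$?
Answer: $\frac{6984356231}{12230581392} \approx 0.57106$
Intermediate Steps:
$I = - \frac{62}{9}$ ($I = -7 + \frac{1}{9} \cdot 1 = -7 + \frac{1}{9} = - \frac{62}{9} \approx -6.8889$)
$\frac{\left(5 \left(-1\right) + I\right)^{2}}{f} - \frac{24976}{-47423} = \frac{\left(5 \left(-1\right) - \frac{62}{9}\right)^{2}}{3184} - \frac{24976}{-47423} = \left(-5 - \frac{62}{9}\right)^{2} \cdot \frac{1}{3184} - - \frac{24976}{47423} = \left(- \frac{107}{9}\right)^{2} \cdot \frac{1}{3184} + \frac{24976}{47423} = \frac{11449}{81} \cdot \frac{1}{3184} + \frac{24976}{47423} = \frac{11449}{257904} + \frac{24976}{47423} = \frac{6984356231}{12230581392}$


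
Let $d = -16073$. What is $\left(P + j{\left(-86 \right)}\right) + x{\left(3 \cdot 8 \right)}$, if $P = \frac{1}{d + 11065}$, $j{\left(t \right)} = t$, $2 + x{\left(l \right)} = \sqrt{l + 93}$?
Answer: $- \frac{440705}{5008} + 3 \sqrt{13} \approx -77.184$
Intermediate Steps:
$x{\left(l \right)} = -2 + \sqrt{93 + l}$ ($x{\left(l \right)} = -2 + \sqrt{l + 93} = -2 + \sqrt{93 + l}$)
$P = - \frac{1}{5008}$ ($P = \frac{1}{-16073 + 11065} = \frac{1}{-5008} = - \frac{1}{5008} \approx -0.00019968$)
$\left(P + j{\left(-86 \right)}\right) + x{\left(3 \cdot 8 \right)} = \left(- \frac{1}{5008} - 86\right) - \left(2 - \sqrt{93 + 3 \cdot 8}\right) = - \frac{430689}{5008} - \left(2 - \sqrt{93 + 24}\right) = - \frac{430689}{5008} - \left(2 - \sqrt{117}\right) = - \frac{430689}{5008} - \left(2 - 3 \sqrt{13}\right) = - \frac{440705}{5008} + 3 \sqrt{13}$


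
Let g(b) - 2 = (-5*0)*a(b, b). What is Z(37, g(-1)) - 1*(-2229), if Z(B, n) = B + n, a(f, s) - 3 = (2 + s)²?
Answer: 2268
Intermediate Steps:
a(f, s) = 3 + (2 + s)²
g(b) = 2 (g(b) = 2 + (-5*0)*(3 + (2 + b)²) = 2 + 0*(3 + (2 + b)²) = 2 + 0 = 2)
Z(37, g(-1)) - 1*(-2229) = (37 + 2) - 1*(-2229) = 39 + 2229 = 2268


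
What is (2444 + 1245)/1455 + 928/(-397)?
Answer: 114293/577635 ≈ 0.19786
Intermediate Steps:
(2444 + 1245)/1455 + 928/(-397) = 3689*(1/1455) + 928*(-1/397) = 3689/1455 - 928/397 = 114293/577635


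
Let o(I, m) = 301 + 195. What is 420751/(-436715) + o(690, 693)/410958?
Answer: -86347189409/89735761485 ≈ -0.96224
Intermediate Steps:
o(I, m) = 496
420751/(-436715) + o(690, 693)/410958 = 420751/(-436715) + 496/410958 = 420751*(-1/436715) + 496*(1/410958) = -420751/436715 + 248/205479 = -86347189409/89735761485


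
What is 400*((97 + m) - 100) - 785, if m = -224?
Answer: -91585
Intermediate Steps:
400*((97 + m) - 100) - 785 = 400*((97 - 224) - 100) - 785 = 400*(-127 - 100) - 785 = 400*(-227) - 785 = -90800 - 785 = -91585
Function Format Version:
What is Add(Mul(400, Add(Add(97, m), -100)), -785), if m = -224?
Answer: -91585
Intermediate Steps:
Add(Mul(400, Add(Add(97, m), -100)), -785) = Add(Mul(400, Add(Add(97, -224), -100)), -785) = Add(Mul(400, Add(-127, -100)), -785) = Add(Mul(400, -227), -785) = Add(-90800, -785) = -91585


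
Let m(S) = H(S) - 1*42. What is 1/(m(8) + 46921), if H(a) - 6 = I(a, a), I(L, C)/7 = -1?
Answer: 1/46878 ≈ 2.1332e-5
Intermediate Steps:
I(L, C) = -7 (I(L, C) = 7*(-1) = -7)
H(a) = -1 (H(a) = 6 - 7 = -1)
m(S) = -43 (m(S) = -1 - 1*42 = -1 - 42 = -43)
1/(m(8) + 46921) = 1/(-43 + 46921) = 1/46878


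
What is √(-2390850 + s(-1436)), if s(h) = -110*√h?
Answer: √(-2390850 - 220*I*√359) ≈ 1.35 - 1546.2*I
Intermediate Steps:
√(-2390850 + s(-1436)) = √(-2390850 - 220*I*√359)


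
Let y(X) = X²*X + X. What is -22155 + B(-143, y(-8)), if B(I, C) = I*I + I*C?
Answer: 72654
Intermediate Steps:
y(X) = X + X³ (y(X) = X³ + X = X + X³)
B(I, C) = I² + C*I
-22155 + B(-143, y(-8)) = -22155 - 143*((-8 + (-8)³) - 143) = -22155 - 143*((-8 - 512) - 143) = -22155 - 143*(-520 - 143) = -22155 - 143*(-663) = -22155 + 94809 = 72654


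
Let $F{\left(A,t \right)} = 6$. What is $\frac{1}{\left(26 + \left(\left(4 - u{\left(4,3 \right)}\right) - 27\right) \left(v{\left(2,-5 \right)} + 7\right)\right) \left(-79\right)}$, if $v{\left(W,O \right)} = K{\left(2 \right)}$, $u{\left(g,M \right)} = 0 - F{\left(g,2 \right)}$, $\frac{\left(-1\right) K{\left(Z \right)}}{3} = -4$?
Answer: $\frac{1}{23463} \approx 4.262 \cdot 10^{-5}$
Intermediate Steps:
$K{\left(Z \right)} = 12$ ($K{\left(Z \right)} = \left(-3\right) \left(-4\right) = 12$)
$u{\left(g,M \right)} = -6$ ($u{\left(g,M \right)} = 0 - 6 = -6$)
$v{\left(W,O \right)} = 12$
$\frac{1}{\left(26 + \left(\left(4 - u{\left(4,3 \right)}\right) - 27\right) \left(v{\left(2,-5 \right)} + 7\right)\right) \left(-79\right)} = \frac{1}{\left(26 + \left(\left(4 - -6\right) - 27\right) \left(12 + 7\right)\right) \left(-79\right)} = \frac{1}{\left(26 + \left(\left(4 + 6\right) - 27\right) 19\right) \left(-79\right)} = \frac{1}{\left(26 + \left(10 - 27\right) 19\right) \left(-79\right)} = \frac{1}{\left(26 - 323\right) \left(-79\right)} = \frac{1}{\left(-297\right) \left(-79\right)} = \frac{1}{23463}$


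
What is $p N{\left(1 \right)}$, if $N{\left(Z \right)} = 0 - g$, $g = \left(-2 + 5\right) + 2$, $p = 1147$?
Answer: $-5735$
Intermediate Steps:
$g = 5$ ($g = 3 + 2 = 5$)
$N{\left(Z \right)} = -5$ ($N{\left(Z \right)} = 0 - 5 = -5$)
$p N{\left(1 \right)} = 1147 \left(-5\right) = -5735$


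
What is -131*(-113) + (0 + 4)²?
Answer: 14819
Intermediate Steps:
-131*(-113) + (0 + 4)² = 14803 + 4² = 14803 + 16 = 14819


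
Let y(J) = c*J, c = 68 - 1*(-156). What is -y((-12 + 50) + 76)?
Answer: -25536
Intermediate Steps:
c = 224 (c = 68 + 156 = 224)
y(J) = 224*J
-y((-12 + 50) + 76) = -224*((-12 + 50) + 76) = -224*(38 + 76) = -224*114 = -1*25536 = -25536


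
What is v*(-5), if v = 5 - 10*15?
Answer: 725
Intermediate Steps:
v = -145 (v = 5 - 150 = -145)
v*(-5) = -145*(-5) = 725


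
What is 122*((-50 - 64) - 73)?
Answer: -22814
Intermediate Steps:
122*((-50 - 64) - 73) = 122*(-114 - 73) = 122*(-187) = -22814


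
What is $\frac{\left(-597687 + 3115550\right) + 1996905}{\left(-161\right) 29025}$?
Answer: $- \frac{4514768}{4673025} \approx -0.96613$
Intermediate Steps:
$\frac{\left(-597687 + 3115550\right) + 1996905}{\left(-161\right) 29025} = \frac{2517863 + 1996905}{-4673025} = 4514768 \left(- \frac{1}{4673025}\right) = - \frac{4514768}{4673025}$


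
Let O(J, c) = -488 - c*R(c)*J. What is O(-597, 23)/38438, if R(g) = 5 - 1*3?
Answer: 13487/19219 ≈ 0.70175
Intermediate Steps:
R(g) = 2 (R(g) = 5 - 3 = 2)
O(J, c) = -488 - 2*J*c (O(J, c) = -488 - c*2*J = -488 - 2*c*J = -488 - 2*J*c)
O(-597, 23)/38438 = (-488 - 2*(-597)*23)/38438 = (-488 + 27462)*(1/38438) = 26974*(1/38438) = 13487/19219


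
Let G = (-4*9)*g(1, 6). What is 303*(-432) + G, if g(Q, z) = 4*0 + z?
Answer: -131112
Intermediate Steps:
g(Q, z) = z (g(Q, z) = 0 + z = z)
G = -216 (G = -4*9*6 = -36*6 = -216)
303*(-432) + G = 303*(-432) - 216 = -130896 - 216 = -131112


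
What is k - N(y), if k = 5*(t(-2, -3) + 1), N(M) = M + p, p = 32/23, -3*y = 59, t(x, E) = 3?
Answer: 2641/69 ≈ 38.275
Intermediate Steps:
y = -59/3 (y = -⅓*59 = -59/3 ≈ -19.667)
p = 32/23 (p = 32*(1/23) = 32/23 ≈ 1.3913)
N(M) = 32/23 + M (N(M) = M + 32/23 = 32/23 + M)
k = 20 (k = 5*(3 + 1) = 5*4 = 20)
k - N(y) = 20 - (32/23 - 59/3) = 20 - 1*(-1261/69) = 20 + 1261/69 = 2641/69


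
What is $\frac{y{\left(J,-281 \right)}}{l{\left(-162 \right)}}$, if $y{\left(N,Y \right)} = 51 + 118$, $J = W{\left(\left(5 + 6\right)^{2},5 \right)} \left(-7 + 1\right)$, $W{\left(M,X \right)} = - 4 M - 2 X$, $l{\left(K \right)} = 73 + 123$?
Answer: $\frac{169}{196} \approx 0.86224$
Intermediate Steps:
$l{\left(K \right)} = 196$
$J = 2964$ ($J = \left(- 4 \left(5 + 6\right)^{2} - 10\right) \left(-7 + 1\right) = \left(- 4 \cdot 11^{2} - 10\right) \left(-6\right) = \left(\left(-4\right) 121 - 10\right) \left(-6\right) = \left(-484 - 10\right) \left(-6\right) = \left(-494\right) \left(-6\right) = 2964$)
$y{\left(N,Y \right)} = 169$
$\frac{y{\left(J,-281 \right)}}{l{\left(-162 \right)}} = \frac{169}{196}$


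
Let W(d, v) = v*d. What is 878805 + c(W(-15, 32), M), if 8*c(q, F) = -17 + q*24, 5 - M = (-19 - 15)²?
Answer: 7018903/8 ≈ 8.7736e+5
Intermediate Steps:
W(d, v) = d*v
M = -1151 (M = 5 - (-19 - 15)² = 5 - 1*(-34)² = 5 - 1*1156 = 5 - 1156 = -1151)
c(q, F) = -17/8 + 3*q (c(q, F) = (-17 + q*24)/8 = (-17 + 24*q)/8 = -17/8 + 3*q)
878805 + c(W(-15, 32), M) = 878805 + (-17/8 + 3*(-15*32)) = 878805 + (-17/8 + 3*(-480)) = 878805 + (-17/8 - 1440) = 878805 - 11537/8 = 7018903/8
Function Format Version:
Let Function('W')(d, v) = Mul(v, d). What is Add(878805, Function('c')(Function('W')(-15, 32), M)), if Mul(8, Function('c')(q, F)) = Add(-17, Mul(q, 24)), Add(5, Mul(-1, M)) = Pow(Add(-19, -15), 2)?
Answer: Rational(7018903, 8) ≈ 8.7736e+5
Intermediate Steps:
Function('W')(d, v) = Mul(d, v)
M = -1151 (M = Add(5, Mul(-1, Pow(Add(-19, -15), 2))) = Add(5, Mul(-1, Pow(-34, 2))) = Add(5, Mul(-1, 1156)) = Add(5, -1156) = -1151)
Function('c')(q, F) = Add(Rational(-17, 8), Mul(3, q)) (Function('c')(q, F) = Mul(Rational(1, 8), Add(-17, Mul(q, 24))) = Mul(Rational(1, 8), Add(-17, Mul(24, q))) = Add(Rational(-17, 8), Mul(3, q)))
Add(878805, Function('c')(Function('W')(-15, 32), M)) = Add(878805, Add(Rational(-17, 8), Mul(3, Mul(-15, 32)))) = Add(878805, Add(Rational(-17, 8), Mul(3, -480))) = Add(878805, Add(Rational(-17, 8), -1440)) = Add(878805, Rational(-11537, 8)) = Rational(7018903, 8)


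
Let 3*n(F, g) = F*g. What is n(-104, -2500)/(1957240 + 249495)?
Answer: 52000/1324041 ≈ 0.039274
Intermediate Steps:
n(F, g) = F*g/3 (n(F, g) = (F*g)/3 = F*g/3)
n(-104, -2500)/(1957240 + 249495) = ((1/3)*(-104)*(-2500))/(1957240 + 249495) = (260000/3)/2206735 = (260000/3)*(1/2206735) = 52000/1324041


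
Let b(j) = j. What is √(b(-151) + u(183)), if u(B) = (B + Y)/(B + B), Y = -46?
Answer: I*√20177214/366 ≈ 12.273*I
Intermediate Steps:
u(B) = (-46 + B)/(2*B) (u(B) = (B - 46)/(B + B) = (-46 + B)/((2*B)) = (-46 + B)*(1/(2*B)) = (-46 + B)/(2*B))
√(b(-151) + u(183)) = √(-151 + (½)*(-46 + 183)/183) = √(-151 + (½)*(1/183)*137) = √(-151 + 137/366) = √(-55129/366) = I*√20177214/366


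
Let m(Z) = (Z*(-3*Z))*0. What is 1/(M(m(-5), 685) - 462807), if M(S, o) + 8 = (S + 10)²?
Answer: -1/462715 ≈ -2.1612e-6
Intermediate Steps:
m(Z) = 0 (m(Z) = -3*Z²*0 = 0)
M(S, o) = -8 + (10 + S)² (M(S, o) = -8 + (S + 10)² = -8 + (10 + S)²)
1/(M(m(-5), 685) - 462807) = 1/((-8 + (10 + 0)²) - 462807) = 1/((-8 + 10²) - 462807) = 1/((-8 + 100) - 462807) = 1/(92 - 462807) = 1/(-462715) = -1/462715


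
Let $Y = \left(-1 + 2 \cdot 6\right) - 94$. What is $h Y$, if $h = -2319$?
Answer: $192477$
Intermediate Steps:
$Y = -83$ ($Y = \left(-1 + 12\right) - 94 = 11 - 94 = -83$)
$h Y = \left(-2319\right) \left(-83\right) = 192477$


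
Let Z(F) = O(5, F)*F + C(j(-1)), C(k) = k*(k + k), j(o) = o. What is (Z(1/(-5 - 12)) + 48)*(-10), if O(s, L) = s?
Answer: -8450/17 ≈ -497.06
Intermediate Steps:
C(k) = 2*k**2 (C(k) = k*(2*k) = 2*k**2)
Z(F) = 2 + 5*F (Z(F) = 5*F + 2*(-1)**2 = 5*F + 2*1 = 5*F + 2 = 2 + 5*F)
(Z(1/(-5 - 12)) + 48)*(-10) = ((2 + 5/(-5 - 12)) + 48)*(-10) = ((2 + 5/(-17)) + 48)*(-10) = ((2 + 5*(-1/17)) + 48)*(-10) = ((2 - 5/17) + 48)*(-10) = (29/17 + 48)*(-10) = (845/17)*(-10) = -8450/17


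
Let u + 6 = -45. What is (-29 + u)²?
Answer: 6400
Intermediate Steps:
u = -51 (u = -6 - 45 = -51)
(-29 + u)² = (-29 - 51)² = (-80)² = 6400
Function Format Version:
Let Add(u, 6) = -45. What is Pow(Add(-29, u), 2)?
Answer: 6400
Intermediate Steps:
u = -51 (u = Add(-6, -45) = -51)
Pow(Add(-29, u), 2) = Pow(Add(-29, -51), 2) = Pow(-80, 2) = 6400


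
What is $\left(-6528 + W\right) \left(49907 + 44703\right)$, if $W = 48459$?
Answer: $3967091910$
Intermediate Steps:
$\left(-6528 + W\right) \left(49907 + 44703\right) = \left(-6528 + 48459\right) \left(49907 + 44703\right) = 41931 \cdot 94610 = 3967091910$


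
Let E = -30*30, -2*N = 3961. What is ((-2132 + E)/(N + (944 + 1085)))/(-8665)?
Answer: 6064/840505 ≈ 0.0072147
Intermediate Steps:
N = -3961/2 (N = -½*3961 = -3961/2 ≈ -1980.5)
E = -900
((-2132 + E)/(N + (944 + 1085)))/(-8665) = ((-2132 - 900)/(-3961/2 + (944 + 1085)))/(-8665) = -3032/(-3961/2 + 2029)*(-1/8665) = -3032/97/2*(-1/8665) = -3032*2/97*(-1/8665) = -6064/97*(-1/8665) = 6064/840505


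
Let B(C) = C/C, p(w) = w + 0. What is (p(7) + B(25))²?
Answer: 64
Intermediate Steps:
p(w) = w
B(C) = 1
(p(7) + B(25))² = (7 + 1)² = 8² = 64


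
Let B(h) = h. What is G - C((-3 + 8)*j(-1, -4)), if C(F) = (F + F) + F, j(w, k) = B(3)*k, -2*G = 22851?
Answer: -22491/2 ≈ -11246.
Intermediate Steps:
G = -22851/2 (G = -½*22851 = -22851/2 ≈ -11426.)
j(w, k) = 3*k
C(F) = 3*F (C(F) = 2*F + F = 3*F)
G - C((-3 + 8)*j(-1, -4)) = -22851/2 - 3*(-3 + 8)*(3*(-4)) = -22851/2 - 3*5*(-12) = -22851/2 - 3*(-60) = -22851/2 - 1*(-180) = -22851/2 + 180 = -22491/2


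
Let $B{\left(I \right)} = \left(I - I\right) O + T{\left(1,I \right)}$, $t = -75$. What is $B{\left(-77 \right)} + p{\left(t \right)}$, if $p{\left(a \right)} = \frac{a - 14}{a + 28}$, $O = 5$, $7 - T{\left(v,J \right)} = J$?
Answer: $\frac{4037}{47} \approx 85.894$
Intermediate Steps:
$T{\left(v,J \right)} = 7 - J$
$B{\left(I \right)} = 7 - I$ ($B{\left(I \right)} = \left(I - I\right) 5 - \left(-7 + I\right) = 0 \cdot 5 - \left(-7 + I\right) = 0 - \left(-7 + I\right) = 7 - I$)
$p{\left(a \right)} = \frac{-14 + a}{28 + a}$
$B{\left(-77 \right)} + p{\left(t \right)} = \left(7 - -77\right) + \frac{-14 - 75}{28 - 75} = \left(7 + 77\right) + \frac{1}{-47} \left(-89\right) = 84 - - \frac{89}{47} = 84 + \frac{89}{47} = \frac{4037}{47}$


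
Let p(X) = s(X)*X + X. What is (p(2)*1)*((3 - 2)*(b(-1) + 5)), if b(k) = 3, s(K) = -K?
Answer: -16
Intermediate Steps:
p(X) = X - X² (p(X) = (-X)*X + X = -X² + X = X - X²)
(p(2)*1)*((3 - 2)*(b(-1) + 5)) = ((2*(1 - 1*2))*1)*((3 - 2)*(3 + 5)) = ((2*(1 - 2))*1)*(1*8) = ((2*(-1))*1)*8 = -2*1*8 = -2*8 = -16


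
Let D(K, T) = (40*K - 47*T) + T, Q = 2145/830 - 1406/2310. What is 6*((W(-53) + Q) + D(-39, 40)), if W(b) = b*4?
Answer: -692149963/31955 ≈ -21660.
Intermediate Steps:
Q = 378797/191730 (Q = 2145*(1/830) - 1406*1/2310 = 429/166 - 703/1155 = 378797/191730 ≈ 1.9757)
D(K, T) = -46*T + 40*K (D(K, T) = (-47*T + 40*K) + T = -46*T + 40*K)
W(b) = 4*b
6*((W(-53) + Q) + D(-39, 40)) = 6*((4*(-53) + 378797/191730) + (-46*40 + 40*(-39))) = 6*((-212 + 378797/191730) + (-1840 - 1560)) = 6*(-40267963/191730 - 3400) = 6*(-692149963/191730) = -692149963/31955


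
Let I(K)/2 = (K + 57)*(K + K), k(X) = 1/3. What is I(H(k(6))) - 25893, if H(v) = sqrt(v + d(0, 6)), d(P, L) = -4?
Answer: -77723/3 + 76*I*sqrt(33) ≈ -25908.0 + 436.59*I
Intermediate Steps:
k(X) = 1/3
H(v) = sqrt(-4 + v) (H(v) = sqrt(v - 4) = sqrt(-4 + v))
I(K) = 4*K*(57 + K) (I(K) = 2*((K + 57)*(K + K)) = 2*((57 + K)*(2*K)) = 2*(2*K*(57 + K)) = 4*K*(57 + K))
I(H(k(6))) - 25893 = 4*sqrt(-4 + 1/3)*(57 + sqrt(-4 + 1/3)) - 25893 = 4*sqrt(-11/3)*(57 + sqrt(-11/3)) - 25893 = 4*(I*sqrt(33)/3)*(57 + I*sqrt(33)/3) - 25893 = 4*I*sqrt(33)*(57 + I*sqrt(33)/3)/3 - 25893 = -25893 + 4*I*sqrt(33)*(57 + I*sqrt(33)/3)/3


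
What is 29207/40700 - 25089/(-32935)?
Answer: 396610969/268090900 ≈ 1.4794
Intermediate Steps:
29207/40700 - 25089/(-32935) = 29207*(1/40700) - 25089*(-1/32935) = 29207/40700 + 25089/32935 = 396610969/268090900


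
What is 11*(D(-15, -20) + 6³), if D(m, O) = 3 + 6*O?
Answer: 1089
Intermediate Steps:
11*(D(-15, -20) + 6³) = 11*((3 + 6*(-20)) + 6³) = 11*((3 - 120) + 216) = 11*(-117 + 216) = 11*99 = 1089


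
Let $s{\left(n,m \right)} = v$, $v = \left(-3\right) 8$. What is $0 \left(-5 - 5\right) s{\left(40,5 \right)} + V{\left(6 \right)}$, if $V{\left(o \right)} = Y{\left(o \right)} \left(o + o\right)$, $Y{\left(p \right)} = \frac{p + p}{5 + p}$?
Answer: $\frac{144}{11} \approx 13.091$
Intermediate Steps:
$Y{\left(p \right)} = \frac{2 p}{5 + p}$
$V{\left(o \right)} = \frac{4 o^{2}}{5 + o}$ ($V{\left(o \right)} = \frac{2 o}{5 + o} \left(o + o\right) = \frac{2 o}{5 + o} 2 o = \frac{4 o^{2}}{5 + o}$)
$v = -24$
$s{\left(n,m \right)} = -24$
$0 \left(-5 - 5\right) s{\left(40,5 \right)} + V{\left(6 \right)} = 0 \left(-5 - 5\right) \left(-24\right) + \frac{4 \cdot 6^{2}}{5 + 6} = 0 \left(-10\right) \left(-24\right) + 4 \cdot 36 \cdot \frac{1}{11} = 0 \left(-24\right) + 4 \cdot 36 \cdot \frac{1}{11} = 0 + \frac{144}{11} = \frac{144}{11}$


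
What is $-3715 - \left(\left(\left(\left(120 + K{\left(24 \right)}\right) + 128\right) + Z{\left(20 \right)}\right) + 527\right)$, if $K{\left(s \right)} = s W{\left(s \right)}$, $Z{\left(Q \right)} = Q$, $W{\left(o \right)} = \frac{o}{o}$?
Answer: $-4534$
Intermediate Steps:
$W{\left(o \right)} = 1$
$K{\left(s \right)} = s$ ($K{\left(s \right)} = s 1 = s$)
$-3715 - \left(\left(\left(\left(120 + K{\left(24 \right)}\right) + 128\right) + Z{\left(20 \right)}\right) + 527\right) = -3715 - \left(\left(\left(\left(120 + 24\right) + 128\right) + 20\right) + 527\right) = -3715 - \left(\left(\left(144 + 128\right) + 20\right) + 527\right) = -3715 - \left(\left(272 + 20\right) + 527\right) = -3715 - \left(292 + 527\right) = -3715 - 819 = -4534$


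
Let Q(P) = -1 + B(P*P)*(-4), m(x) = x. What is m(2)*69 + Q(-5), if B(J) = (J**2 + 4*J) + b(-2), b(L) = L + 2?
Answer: -2763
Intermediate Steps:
b(L) = 2 + L
B(J) = J**2 + 4*J (B(J) = (J**2 + 4*J) + (2 - 2) = (J**2 + 4*J) + 0 = J**2 + 4*J)
Q(P) = -1 - 4*P**2*(4 + P**2) (Q(P) = -1 + ((P*P)*(4 + P*P))*(-4) = -1 + (P**2*(4 + P**2))*(-4) = -1 - 4*P**2*(4 + P**2))
m(2)*69 + Q(-5) = 2*69 + (-1 - 16*(-5)**2 - 4*(-5)**4) = 138 + (-1 - 16*25 - 4*625) = 138 + (-1 - 400 - 2500) = 138 - 2901 = -2763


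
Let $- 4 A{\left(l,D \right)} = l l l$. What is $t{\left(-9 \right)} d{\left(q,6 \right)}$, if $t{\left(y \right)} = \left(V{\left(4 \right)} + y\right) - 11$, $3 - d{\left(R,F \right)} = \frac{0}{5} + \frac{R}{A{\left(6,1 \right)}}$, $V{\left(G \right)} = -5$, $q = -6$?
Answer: $- \frac{650}{9} \approx -72.222$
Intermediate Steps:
$A{\left(l,D \right)} = - \frac{l^{3}}{4}$ ($A{\left(l,D \right)} = - \frac{l l l}{4} = - \frac{l^{2} l}{4} = - \frac{l^{3}}{4}$)
$d{\left(R,F \right)} = 3 + \frac{R}{54}$ ($d{\left(R,F \right)} = 3 - \left(\frac{0}{5} + \frac{R}{\left(- \frac{1}{4}\right) 6^{3}}\right) = 3 - \left(0 \cdot \frac{1}{5} + \frac{R}{\left(- \frac{1}{4}\right) 216}\right) = 3 - \left(0 + \frac{R}{-54}\right) = 3 - \left(0 + R \left(- \frac{1}{54}\right)\right) = 3 - \left(0 - \frac{R}{54}\right) = 3 - - \frac{R}{54} = 3 + \frac{R}{54}$)
$t{\left(y \right)} = -16 + y$ ($t{\left(y \right)} = \left(-5 + y\right) - 11 = -16 + y$)
$t{\left(-9 \right)} d{\left(q,6 \right)} = \left(-16 - 9\right) \left(3 + \frac{1}{54} \left(-6\right)\right) = - 25 \left(3 - \frac{1}{9}\right) = \left(-25\right) \frac{26}{9} = - \frac{650}{9}$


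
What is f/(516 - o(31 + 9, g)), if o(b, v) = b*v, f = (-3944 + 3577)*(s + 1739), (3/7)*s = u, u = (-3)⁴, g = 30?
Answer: 176894/171 ≈ 1034.5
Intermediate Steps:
u = 81
s = 189 (s = (7/3)*81 = 189)
f = -707576 (f = (-3944 + 3577)*(189 + 1739) = -367*1928 = -707576)
f/(516 - o(31 + 9, g)) = -707576/(516 - (31 + 9)*30) = -707576/(516 - 40*30) = -707576/(516 - 1*1200) = -707576/(516 - 1200) = -707576/(-684) = -707576*(-1/684) = 176894/171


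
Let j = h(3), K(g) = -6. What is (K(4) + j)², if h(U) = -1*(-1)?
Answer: 25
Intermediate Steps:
h(U) = 1
j = 1
(K(4) + j)² = (-6 + 1)² = (-5)² = 25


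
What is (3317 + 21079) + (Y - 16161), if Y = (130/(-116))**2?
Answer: 27706765/3364 ≈ 8236.3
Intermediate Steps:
Y = 4225/3364 (Y = (130*(-1/116))**2 = (-65/58)**2 = 4225/3364 ≈ 1.2559)
(3317 + 21079) + (Y - 16161) = (3317 + 21079) + (4225/3364 - 16161) = 24396 - 54361379/3364 = 27706765/3364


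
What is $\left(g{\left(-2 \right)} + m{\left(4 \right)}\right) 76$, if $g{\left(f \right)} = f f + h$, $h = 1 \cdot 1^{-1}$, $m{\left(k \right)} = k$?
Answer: $684$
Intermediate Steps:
$h = 1$ ($h = 1 \cdot 1 = 1$)
$g{\left(f \right)} = 1 + f^{2}$ ($g{\left(f \right)} = f f + 1 = f^{2} + 1 = 1 + f^{2}$)
$\left(g{\left(-2 \right)} + m{\left(4 \right)}\right) 76 = \left(\left(1 + \left(-2\right)^{2}\right) + 4\right) 76 = \left(\left(1 + 4\right) + 4\right) 76 = \left(5 + 4\right) 76 = 9 \cdot 76 = 684$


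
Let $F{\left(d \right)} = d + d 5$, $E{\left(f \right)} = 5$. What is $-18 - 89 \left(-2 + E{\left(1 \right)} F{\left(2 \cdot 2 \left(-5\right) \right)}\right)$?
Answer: $53560$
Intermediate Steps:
$F{\left(d \right)} = 6 d$ ($F{\left(d \right)} = d + 5 d = 6 d$)
$-18 - 89 \left(-2 + E{\left(1 \right)} F{\left(2 \cdot 2 \left(-5\right) \right)}\right) = -18 - 89 \left(-2 + 5 \cdot 6 \cdot 2 \cdot 2 \left(-5\right)\right) = -18 - 89 \left(-2 + 5 \cdot 6 \cdot 4 \left(-5\right)\right) = -18 - 89 \left(-2 + 5 \cdot 6 \left(-20\right)\right) = -18 - 89 \left(-2 + 5 \left(-120\right)\right) = -18 - 89 \left(-2 - 600\right) = -18 - -53578 = -18 + 53578 = 53560$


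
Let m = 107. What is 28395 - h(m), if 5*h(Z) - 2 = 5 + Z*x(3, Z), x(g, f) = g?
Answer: 141647/5 ≈ 28329.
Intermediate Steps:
h(Z) = 7/5 + 3*Z/5 (h(Z) = 2/5 + (5 + Z*3)/5 = 2/5 + (5 + 3*Z)/5 = 2/5 + (1 + 3*Z/5) = 7/5 + 3*Z/5)
28395 - h(m) = 28395 - (7/5 + (3/5)*107) = 28395 - (7/5 + 321/5) = 28395 - 1*328/5 = 28395 - 328/5 = 141647/5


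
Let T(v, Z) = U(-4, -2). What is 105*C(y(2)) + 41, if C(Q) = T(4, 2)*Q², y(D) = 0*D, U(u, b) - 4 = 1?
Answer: 41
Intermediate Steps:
U(u, b) = 5 (U(u, b) = 4 + 1 = 5)
y(D) = 0
T(v, Z) = 5
C(Q) = 5*Q²
105*C(y(2)) + 41 = 105*(5*0²) + 41 = 105*(5*0) + 41 = 105*0 + 41 = 0 + 41 = 41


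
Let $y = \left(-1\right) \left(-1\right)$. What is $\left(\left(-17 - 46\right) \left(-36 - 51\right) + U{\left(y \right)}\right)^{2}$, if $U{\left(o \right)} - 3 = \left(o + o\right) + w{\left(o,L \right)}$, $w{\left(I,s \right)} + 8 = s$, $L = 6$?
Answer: $30074256$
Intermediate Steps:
$w{\left(I,s \right)} = -8 + s$
$y = 1$
$U{\left(o \right)} = 1 + 2 o$ ($U{\left(o \right)} = 3 + \left(\left(o + o\right) + \left(-8 + 6\right)\right) = 3 + \left(2 o - 2\right) = 3 + \left(-2 + 2 o\right) = 1 + 2 o$)
$\left(\left(-17 - 46\right) \left(-36 - 51\right) + U{\left(y \right)}\right)^{2} = \left(\left(-17 - 46\right) \left(-36 - 51\right) + \left(1 + 2 \cdot 1\right)\right)^{2} = \left(\left(-63\right) \left(-87\right) + \left(1 + 2\right)\right)^{2} = \left(5481 + 3\right)^{2} = 5484^{2} = 30074256$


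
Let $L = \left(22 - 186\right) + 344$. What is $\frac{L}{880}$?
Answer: $\frac{9}{44} \approx 0.20455$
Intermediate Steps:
$L = 180$ ($L = -164 + 344 = 180$)
$\frac{L}{880} = \frac{180}{880} = 180 \cdot \frac{1}{880} = \frac{9}{44}$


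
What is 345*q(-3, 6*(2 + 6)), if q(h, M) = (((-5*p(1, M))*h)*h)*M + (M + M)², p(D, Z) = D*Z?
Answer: -32590080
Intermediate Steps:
q(h, M) = 4*M² - 5*M²*h² (q(h, M) = (((-5*M)*h)*h)*M + (M + M)² = (((-5*M)*h)*h)*M + (2*M)² = ((-5*M*h)*h)*M + 4*M² = (-5*M*h²)*M + 4*M² = -5*M²*h² + 4*M² = 4*M² - 5*M²*h²)
345*q(-3, 6*(2 + 6)) = 345*((6*(2 + 6))²*(4 - 5*(-3)²)) = 345*((6*8)²*(4 - 5*9)) = 345*(48²*(4 - 45)) = 345*(2304*(-41)) = 345*(-94464) = -32590080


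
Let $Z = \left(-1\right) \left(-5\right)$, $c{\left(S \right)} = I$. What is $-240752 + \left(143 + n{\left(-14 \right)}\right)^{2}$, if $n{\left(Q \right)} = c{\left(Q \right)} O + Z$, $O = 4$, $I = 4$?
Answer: $-213856$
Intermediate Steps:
$c{\left(S \right)} = 4$
$Z = 5$
$n{\left(Q \right)} = 21$ ($n{\left(Q \right)} = 4 \cdot 4 + 5 = 16 + 5 = 21$)
$-240752 + \left(143 + n{\left(-14 \right)}\right)^{2} = -240752 + \left(143 + 21\right)^{2} = -240752 + 164^{2} = -240752 + 26896 = -213856$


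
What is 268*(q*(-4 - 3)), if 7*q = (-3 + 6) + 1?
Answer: -1072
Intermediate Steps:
q = 4/7 (q = ((-3 + 6) + 1)/7 = (3 + 1)/7 = (1/7)*4 = 4/7 ≈ 0.57143)
268*(q*(-4 - 3)) = 268*(4*(-4 - 3)/7) = 268*((4/7)*(-7)) = 268*(-4) = -1072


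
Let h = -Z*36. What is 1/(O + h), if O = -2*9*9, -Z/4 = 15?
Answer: 1/1998 ≈ 0.00050050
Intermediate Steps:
Z = -60 (Z = -4*15 = -60)
O = -162 (O = -18*9 = -162)
h = 2160 (h = -(-60)*36 = -1*(-2160) = 2160)
1/(O + h) = 1/(-162 + 2160) = 1/1998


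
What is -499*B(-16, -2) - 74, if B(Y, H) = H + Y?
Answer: 8908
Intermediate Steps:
-499*B(-16, -2) - 74 = -499*(-2 - 16) - 74 = -499*(-18) - 74 = 8982 - 74 = 8908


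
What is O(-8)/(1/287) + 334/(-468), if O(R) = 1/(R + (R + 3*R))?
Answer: -36919/4680 ≈ -7.8887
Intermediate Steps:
O(R) = 1/(5*R) (O(R) = 1/(R + 4*R) = 1/(5*R))
O(-8)/(1/287) + 334/(-468) = ((⅕)/(-8))/(1/287) + 334/(-468) = ((⅕)*(-⅛))/(1/287) + 334*(-1/468) = -1/40*287 - 167/234 = -287/40 - 167/234 = -36919/4680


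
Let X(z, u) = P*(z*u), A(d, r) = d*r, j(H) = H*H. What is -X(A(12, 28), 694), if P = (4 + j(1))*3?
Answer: -3497760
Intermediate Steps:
j(H) = H²
P = 15 (P = (4 + 1²)*3 = (4 + 1)*3 = 5*3 = 15)
X(z, u) = 15*u*z (X(z, u) = 15*(z*u) = 15*(u*z) = 15*u*z)
-X(A(12, 28), 694) = -15*694*12*28 = -15*694*336 = -1*3497760 = -3497760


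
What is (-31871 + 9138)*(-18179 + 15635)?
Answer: 57832752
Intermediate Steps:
(-31871 + 9138)*(-18179 + 15635) = -22733*(-2544) = 57832752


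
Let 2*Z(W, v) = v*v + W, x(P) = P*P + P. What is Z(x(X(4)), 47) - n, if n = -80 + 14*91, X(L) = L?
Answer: -159/2 ≈ -79.500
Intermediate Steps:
x(P) = P + P**2 (x(P) = P**2 + P = P + P**2)
n = 1194 (n = -80 + 1274 = 1194)
Z(W, v) = W/2 + v**2/2 (Z(W, v) = (v*v + W)/2 = (v**2 + W)/2 = (W + v**2)/2 = W/2 + v**2/2)
Z(x(X(4)), 47) - n = ((4*(1 + 4))/2 + (1/2)*47**2) - 1*1194 = ((4*5)/2 + (1/2)*2209) - 1194 = ((1/2)*20 + 2209/2) - 1194 = (10 + 2209/2) - 1194 = 2229/2 - 1194 = -159/2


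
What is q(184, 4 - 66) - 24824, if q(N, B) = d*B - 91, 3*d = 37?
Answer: -77039/3 ≈ -25680.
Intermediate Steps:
d = 37/3 (d = (1/3)*37 = 37/3 ≈ 12.333)
q(N, B) = -91 + 37*B/3 (q(N, B) = 37*B/3 - 91 = -91 + 37*B/3)
q(184, 4 - 66) - 24824 = (-91 + 37*(4 - 66)/3) - 24824 = (-91 + (37/3)*(-62)) - 24824 = (-91 - 2294/3) - 24824 = -2567/3 - 24824 = -77039/3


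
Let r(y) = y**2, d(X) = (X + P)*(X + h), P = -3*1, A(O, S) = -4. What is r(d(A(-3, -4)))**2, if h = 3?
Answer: 2401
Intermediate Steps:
P = -3
d(X) = (-3 + X)*(3 + X) (d(X) = (X - 3)*(X + 3) = (-3 + X)*(3 + X))
r(d(A(-3, -4)))**2 = ((-9 + (-4)**2)**2)**2 = ((-9 + 16)**2)**2 = (7**2)**2 = 49**2 = 2401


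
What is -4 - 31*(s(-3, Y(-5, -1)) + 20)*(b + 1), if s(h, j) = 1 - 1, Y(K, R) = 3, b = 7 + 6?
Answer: -8684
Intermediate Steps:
b = 13
s(h, j) = 0
-4 - 31*(s(-3, Y(-5, -1)) + 20)*(b + 1) = -4 - 31*(0 + 20)*(13 + 1) = -4 - 620*14 = -4 - 31*280 = -4 - 8680 = -8684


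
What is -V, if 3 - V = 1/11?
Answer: -32/11 ≈ -2.9091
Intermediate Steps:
V = 32/11 (V = 3 - 1/11 = 32/11 ≈ 2.9091)
-V = -1*32/11 = -32/11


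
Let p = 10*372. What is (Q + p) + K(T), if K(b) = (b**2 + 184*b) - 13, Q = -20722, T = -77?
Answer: -25254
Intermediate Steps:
p = 3720
K(b) = -13 + b**2 + 184*b
(Q + p) + K(T) = (-20722 + 3720) + (-13 + (-77)**2 + 184*(-77)) = -17002 + (-13 + 5929 - 14168) = -17002 - 8252 = -25254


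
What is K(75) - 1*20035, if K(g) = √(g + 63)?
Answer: -20035 + √138 ≈ -20023.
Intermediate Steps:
K(g) = √(63 + g)
K(75) - 1*20035 = √(63 + 75) - 1*20035 = √138 - 20035 = -20035 + √138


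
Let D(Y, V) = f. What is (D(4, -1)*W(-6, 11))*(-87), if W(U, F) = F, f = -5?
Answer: 4785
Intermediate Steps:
D(Y, V) = -5
(D(4, -1)*W(-6, 11))*(-87) = -5*11*(-87) = -55*(-87) = 4785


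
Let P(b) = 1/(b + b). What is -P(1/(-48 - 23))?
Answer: 71/2 ≈ 35.500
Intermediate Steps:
P(b) = 1/(2*b)
-P(1/(-48 - 23)) = -1/(2*(1/(-48 - 23))) = -1/(2*(1/(-71))) = -1/(2*(-1/71)) = -(-71)/2 = -1*(-71/2) = 71/2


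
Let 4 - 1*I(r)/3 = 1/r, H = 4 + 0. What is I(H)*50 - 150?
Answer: 825/2 ≈ 412.50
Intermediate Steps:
H = 4
I(r) = 12 - 3/r
I(H)*50 - 150 = (12 - 3/4)*50 - 150 = (45/4)*50 - 150 = 1125/2 - 150 = 825/2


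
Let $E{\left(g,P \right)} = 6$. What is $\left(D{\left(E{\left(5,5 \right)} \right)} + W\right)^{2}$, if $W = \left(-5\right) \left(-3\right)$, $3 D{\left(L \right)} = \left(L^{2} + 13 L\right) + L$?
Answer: $3025$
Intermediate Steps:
$D{\left(L \right)} = \frac{L^{2}}{3} + \frac{14 L}{3}$ ($D{\left(L \right)} = \frac{\left(L^{2} + 13 L\right) + L}{3} = \frac{L^{2} + 14 L}{3} = \frac{L^{2}}{3} + \frac{14 L}{3}$)
$W = 15$
$\left(D{\left(E{\left(5,5 \right)} \right)} + W\right)^{2} = \left(\frac{1}{3} \cdot 6 \left(14 + 6\right) + 15\right)^{2} = \left(\frac{1}{3} \cdot 6 \cdot 20 + 15\right)^{2} = \left(40 + 15\right)^{2} = 55^{2} = 3025$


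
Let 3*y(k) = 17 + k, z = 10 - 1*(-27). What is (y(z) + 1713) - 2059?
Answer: -328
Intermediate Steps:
z = 37 (z = 10 + 27 = 37)
y(k) = 17/3 + k/3 (y(k) = (17 + k)/3 = 17/3 + k/3)
(y(z) + 1713) - 2059 = ((17/3 + (⅓)*37) + 1713) - 2059 = ((17/3 + 37/3) + 1713) - 2059 = (18 + 1713) - 2059 = 1731 - 2059 = -328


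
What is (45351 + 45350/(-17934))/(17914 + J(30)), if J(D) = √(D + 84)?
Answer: 3642272169094/1438805732847 - 203319871*√114/1438805732847 ≈ 2.5299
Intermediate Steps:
J(D) = √(84 + D)
(45351 + 45350/(-17934))/(17914 + J(30)) = (45351 + 45350/(-17934))/(17914 + √(84 + 30)) = (45351 + 45350*(-1/17934))/(17914 + √114) = (45351 - 22675/8967)/(17914 + √114) = 406639742/(8967*(17914 + √114))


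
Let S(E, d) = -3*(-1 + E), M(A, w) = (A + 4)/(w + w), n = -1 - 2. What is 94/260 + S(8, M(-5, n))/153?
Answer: 1487/6630 ≈ 0.22428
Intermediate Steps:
n = -3
M(A, w) = (4 + A)/(2*w) (M(A, w) = (4 + A)/((2*w)) = (4 + A)*(1/(2*w)) = (4 + A)/(2*w))
S(E, d) = 3 - 3*E
94/260 + S(8, M(-5, n))/153 = 94/260 + (3 - 3*8)/153 = 94*(1/260) + (3 - 24)*(1/153) = 47/130 - 21*1/153 = 47/130 - 7/51 = 1487/6630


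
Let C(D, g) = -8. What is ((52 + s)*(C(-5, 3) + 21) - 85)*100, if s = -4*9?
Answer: 12300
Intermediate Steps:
s = -36
((52 + s)*(C(-5, 3) + 21) - 85)*100 = ((52 - 36)*(-8 + 21) - 85)*100 = (16*13 - 85)*100 = (208 - 85)*100 = 123*100 = 12300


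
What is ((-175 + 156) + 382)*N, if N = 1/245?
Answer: 363/245 ≈ 1.4816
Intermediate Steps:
N = 1/245 ≈ 0.0040816
((-175 + 156) + 382)*N = ((-175 + 156) + 382)*(1/245) = (-19 + 382)*(1/245) = 363*(1/245) = 363/245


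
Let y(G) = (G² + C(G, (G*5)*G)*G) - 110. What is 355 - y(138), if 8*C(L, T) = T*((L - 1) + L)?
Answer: -451718454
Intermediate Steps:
C(L, T) = T*(-1 + 2*L)/8 (C(L, T) = (T*((L - 1) + L))/8 = (T*((-1 + L) + L))/8 = (T*(-1 + 2*L))/8 = T*(-1 + 2*L)/8)
y(G) = -110 + G² + 5*G³*(-1 + 2*G)/8 (y(G) = (G² + (((G*5)*G)*(-1 + 2*G)/8)*G) - 110 = (G² + (((5*G)*G)*(-1 + 2*G)/8)*G) - 110 = (G² + ((5*G²)*(-1 + 2*G)/8)*G) - 110 = (G² + (5*G²*(-1 + 2*G)/8)*G) - 110 = (G² + 5*G³*(-1 + 2*G)/8) - 110 = -110 + G² + 5*G³*(-1 + 2*G)/8)
355 - y(138) = 355 - (-110 + 138² + (5/8)*138³*(-1 + 2*138)) = 355 - (-110 + 19044 + (5/8)*2628072*(-1 + 276)) = 355 - (-110 + 19044 + (5/8)*2628072*275) = 355 - (-110 + 19044 + 451699875) = 355 - 1*451718809 = 355 - 451718809 = -451718454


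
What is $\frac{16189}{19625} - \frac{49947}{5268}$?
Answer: $- \frac{298308741}{34461500} \approx -8.6563$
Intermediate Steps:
$\frac{16189}{19625} - \frac{49947}{5268} = 16189 \cdot \frac{1}{19625} - \frac{16649}{1756} = \frac{16189}{19625} - \frac{16649}{1756} = - \frac{298308741}{34461500}$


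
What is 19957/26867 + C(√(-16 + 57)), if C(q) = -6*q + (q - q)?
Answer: 19957/26867 - 6*√41 ≈ -37.676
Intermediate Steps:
C(q) = -6*q (C(q) = -6*q + 0 = -6*q)
19957/26867 + C(√(-16 + 57)) = 19957/26867 - 6*√(-16 + 57) = 19957*(1/26867) - 6*√41 = 19957/26867 - 6*√41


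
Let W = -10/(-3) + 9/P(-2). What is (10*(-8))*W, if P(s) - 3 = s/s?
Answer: -1340/3 ≈ -446.67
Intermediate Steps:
P(s) = 4 (P(s) = 3 + s/s = 3 + 1 = 4)
W = 67/12 (W = -10/(-3) + 9/4 = -10*(-1/3) + 9*(1/4) = 10/3 + 9/4 = 67/12 ≈ 5.5833)
(10*(-8))*W = (10*(-8))*(67/12) = -80*67/12 = -1340/3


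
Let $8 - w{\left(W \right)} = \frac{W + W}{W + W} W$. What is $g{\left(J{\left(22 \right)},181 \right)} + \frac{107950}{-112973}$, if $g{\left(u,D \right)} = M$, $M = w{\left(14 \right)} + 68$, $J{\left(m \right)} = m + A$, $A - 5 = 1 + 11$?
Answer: $\frac{6896376}{112973} \approx 61.044$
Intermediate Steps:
$A = 17$ ($A = 5 + \left(1 + 11\right) = 5 + 12 = 17$)
$w{\left(W \right)} = 8 - W$ ($w{\left(W \right)} = 8 - \frac{W + W}{W + W} W = 8 - \frac{2 W}{2 W} W = 8 - 2 W \frac{1}{2 W} W = 8 - 1 W = 8 - W$)
$J{\left(m \right)} = 17 + m$ ($J{\left(m \right)} = m + 17 = 17 + m$)
$M = 62$ ($M = \left(8 - 14\right) + 68 = -6 + 68 = 62$)
$g{\left(u,D \right)} = 62$
$g{\left(J{\left(22 \right)},181 \right)} + \frac{107950}{-112973} = 62 + \frac{107950}{-112973} = 62 + 107950 \left(- \frac{1}{112973}\right) = 62 - \frac{107950}{112973} = \frac{6896376}{112973}$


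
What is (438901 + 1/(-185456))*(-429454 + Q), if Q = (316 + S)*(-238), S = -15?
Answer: -10196824314787415/46364 ≈ -2.1993e+11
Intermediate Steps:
Q = -71638 (Q = (316 - 15)*(-238) = 301*(-238) = -71638)
(438901 + 1/(-185456))*(-429454 + Q) = (438901 + 1/(-185456))*(-429454 - 71638) = (438901 - 1/185456)*(-501092) = (81396823855/185456)*(-501092) = -10196824314787415/46364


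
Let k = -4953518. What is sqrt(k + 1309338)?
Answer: 2*I*sqrt(911045) ≈ 1909.0*I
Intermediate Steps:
sqrt(k + 1309338) = sqrt(-4953518 + 1309338) = sqrt(-3644180) = 2*I*sqrt(911045)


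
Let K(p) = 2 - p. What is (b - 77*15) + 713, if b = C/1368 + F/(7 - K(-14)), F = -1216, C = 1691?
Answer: -22007/72 ≈ -305.65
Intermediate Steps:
b = 9817/72 (b = 1691/1368 - 1216/(7 - (2 - 1*(-14))) = 1691*(1/1368) - 1216/(7 - (2 + 14)) = 89/72 - 1216/(7 - 1*16) = 89/72 - 1216/(7 - 16) = 89/72 - 1216/(-9) = 89/72 - 1216*(-⅑) = 89/72 + 1216/9 = 9817/72 ≈ 136.35)
(b - 77*15) + 713 = (9817/72 - 77*15) + 713 = (9817/72 - 1155) + 713 = -73343/72 + 713 = -22007/72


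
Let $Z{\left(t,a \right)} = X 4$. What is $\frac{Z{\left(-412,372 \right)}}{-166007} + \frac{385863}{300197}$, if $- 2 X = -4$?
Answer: $\frac{64053557465}{49834803379} \approx 1.2853$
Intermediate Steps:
$X = 2$ ($X = \left(- \frac{1}{2}\right) \left(-4\right) = 2$)
$Z{\left(t,a \right)} = 8$ ($Z{\left(t,a \right)} = 2 \cdot 4 = 8$)
$\frac{Z{\left(-412,372 \right)}}{-166007} + \frac{385863}{300197} = \frac{8}{-166007} + \frac{385863}{300197} = 8 \left(- \frac{1}{166007}\right) + 385863 \cdot \frac{1}{300197} = - \frac{8}{166007} + \frac{385863}{300197} = \frac{64053557465}{49834803379}$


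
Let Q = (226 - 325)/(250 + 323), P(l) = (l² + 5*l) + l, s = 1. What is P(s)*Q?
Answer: -231/191 ≈ -1.2094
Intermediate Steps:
P(l) = l² + 6*l
Q = -33/191 (Q = -99/573 = -99*1/573 = -33/191 ≈ -0.17277)
P(s)*Q = (1*(6 + 1))*(-33/191) = (1*7)*(-33/191) = 7*(-33/191) = -231/191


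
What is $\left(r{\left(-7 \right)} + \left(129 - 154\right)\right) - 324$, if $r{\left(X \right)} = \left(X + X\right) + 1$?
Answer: $-362$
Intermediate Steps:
$r{\left(X \right)} = 1 + 2 X$ ($r{\left(X \right)} = 2 X + 1 = 1 + 2 X$)
$\left(r{\left(-7 \right)} + \left(129 - 154\right)\right) - 324 = \left(\left(1 + 2 \left(-7\right)\right) + \left(129 - 154\right)\right) - 324 = \left(\left(1 - 14\right) + \left(129 - 154\right)\right) - 324 = \left(-13 - 25\right) - 324 = -38 - 324 = -362$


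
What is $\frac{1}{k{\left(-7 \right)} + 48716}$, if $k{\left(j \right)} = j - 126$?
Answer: $\frac{1}{48583} \approx 2.0583 \cdot 10^{-5}$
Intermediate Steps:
$k{\left(j \right)} = -126 + j$
$\frac{1}{k{\left(-7 \right)} + 48716} = \frac{1}{\left(-126 - 7\right) + 48716} = \frac{1}{-133 + 48716} = \frac{1}{48583}$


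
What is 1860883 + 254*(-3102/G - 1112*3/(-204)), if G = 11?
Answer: 30487947/17 ≈ 1.7934e+6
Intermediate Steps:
1860883 + 254*(-3102/G - 1112*3/(-204)) = 1860883 + 254*(-3102/11 - 1112*3/(-204)) = 1860883 + 254*(-3102*1/11 - 3336*(-1/204)) = 1860883 + 254*(-282 + 278/17) = 1860883 + 254*(-4516/17) = 1860883 - 1147064/17 = 30487947/17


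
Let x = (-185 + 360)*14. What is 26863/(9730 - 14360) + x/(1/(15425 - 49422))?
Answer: -385644996363/4630 ≈ -8.3293e+7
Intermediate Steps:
x = 2450 (x = 175*14 = 2450)
26863/(9730 - 14360) + x/(1/(15425 - 49422)) = 26863/(9730 - 14360) + 2450/(1/(15425 - 49422)) = 26863/(-4630) + 2450/(1/(-33997)) = 26863*(-1/4630) + 2450/(-1/33997) = -26863/4630 + 2450*(-33997) = -26863/4630 - 83292650 = -385644996363/4630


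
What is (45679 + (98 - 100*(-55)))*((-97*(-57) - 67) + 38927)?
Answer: 2276134753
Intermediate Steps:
(45679 + (98 - 100*(-55)))*((-97*(-57) - 67) + 38927) = (45679 + (98 + 5500))*((5529 - 67) + 38927) = (45679 + 5598)*(5462 + 38927) = 51277*44389 = 2276134753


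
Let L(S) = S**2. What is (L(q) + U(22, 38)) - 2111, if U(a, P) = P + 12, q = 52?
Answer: 643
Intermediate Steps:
U(a, P) = 12 + P
(L(q) + U(22, 38)) - 2111 = (52**2 + (12 + 38)) - 2111 = (2704 + 50) - 2111 = 2754 - 2111 = 643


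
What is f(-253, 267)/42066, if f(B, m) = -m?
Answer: -89/14022 ≈ -0.0063472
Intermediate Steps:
f(-253, 267)/42066 = -1*267/42066 = -267*1/42066 = -89/14022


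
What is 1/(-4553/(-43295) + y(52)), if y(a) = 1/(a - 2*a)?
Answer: 2251340/193461 ≈ 11.637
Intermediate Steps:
y(a) = -1/a (y(a) = 1/(-a) = -1/a)
1/(-4553/(-43295) + y(52)) = 1/(-4553/(-43295) - 1/52) = 1/(-4553*(-1/43295) - 1*1/52) = 1/(4553/43295 - 1/52) = 1/(193461/2251340) = 2251340/193461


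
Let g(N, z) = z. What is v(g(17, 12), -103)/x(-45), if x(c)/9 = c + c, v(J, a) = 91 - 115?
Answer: 4/135 ≈ 0.029630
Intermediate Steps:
v(J, a) = -24
x(c) = 18*c (x(c) = 9*(c + c) = 9*(2*c) = 18*c)
v(g(17, 12), -103)/x(-45) = -24/(18*(-45)) = -24/(-810) = -24*(-1/810) = 4/135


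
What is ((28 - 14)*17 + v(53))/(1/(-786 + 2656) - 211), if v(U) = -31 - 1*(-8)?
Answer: -402050/394569 ≈ -1.0190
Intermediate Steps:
v(U) = -23 (v(U) = -31 + 8 = -23)
((28 - 14)*17 + v(53))/(1/(-786 + 2656) - 211) = ((28 - 14)*17 - 23)/(1/(-786 + 2656) - 211) = (14*17 - 23)/(1/1870 - 211) = (238 - 23)/(1/1870 - 211) = 215/(-394569/1870) = 215*(-1870/394569) = -402050/394569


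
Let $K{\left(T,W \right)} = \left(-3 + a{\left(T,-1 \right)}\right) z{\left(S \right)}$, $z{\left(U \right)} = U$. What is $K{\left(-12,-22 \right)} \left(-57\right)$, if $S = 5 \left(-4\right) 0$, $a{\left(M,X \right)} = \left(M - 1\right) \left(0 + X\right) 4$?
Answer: $0$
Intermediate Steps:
$a{\left(M,X \right)} = 4 X \left(-1 + M\right)$ ($a{\left(M,X \right)} = \left(-1 + M\right) X 4 = X \left(-1 + M\right) 4 = 4 X \left(-1 + M\right)$)
$S = 0$ ($S = \left(-20\right) 0 = 0$)
$K{\left(T,W \right)} = 0$ ($K{\left(T,W \right)} = \left(-3 + 4 \left(-1\right) \left(-1 + T\right)\right) 0 = \left(-3 - \left(-4 + 4 T\right)\right) 0 = \left(1 - 4 T\right) 0 = 0$)
$K{\left(-12,-22 \right)} \left(-57\right) = 0 \left(-57\right) = 0$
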